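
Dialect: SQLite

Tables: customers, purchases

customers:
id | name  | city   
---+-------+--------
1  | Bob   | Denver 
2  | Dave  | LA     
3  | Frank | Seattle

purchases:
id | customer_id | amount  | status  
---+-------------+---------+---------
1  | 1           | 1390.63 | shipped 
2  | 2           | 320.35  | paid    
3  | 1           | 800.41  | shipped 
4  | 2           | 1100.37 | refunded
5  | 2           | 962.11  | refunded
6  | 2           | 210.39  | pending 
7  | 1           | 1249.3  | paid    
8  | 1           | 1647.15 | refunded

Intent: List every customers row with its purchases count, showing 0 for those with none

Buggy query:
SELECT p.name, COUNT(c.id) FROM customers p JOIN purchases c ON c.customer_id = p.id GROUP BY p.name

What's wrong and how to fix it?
Bug: An inner join excludes parents with zero children

Fix: Use LEFT JOIN so parents without children still appear (COUNT(c.id) gives 0)

Corrected query:
SELECT p.name, COUNT(c.id) FROM customers p LEFT JOIN purchases c ON c.customer_id = p.id GROUP BY p.name

Result:
name  | COUNT(c.id)
------+------------
Bob   | 4          
Dave  | 4          
Frank | 0          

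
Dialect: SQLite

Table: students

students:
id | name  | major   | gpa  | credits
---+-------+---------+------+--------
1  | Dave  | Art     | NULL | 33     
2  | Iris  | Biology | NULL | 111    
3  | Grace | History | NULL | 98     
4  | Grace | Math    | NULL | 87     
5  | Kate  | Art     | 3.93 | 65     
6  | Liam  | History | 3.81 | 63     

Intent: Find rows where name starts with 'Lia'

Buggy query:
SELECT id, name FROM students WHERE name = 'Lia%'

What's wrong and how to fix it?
Bug: '=' compares the literal string including the % character; pattern matching needs LIKE

Fix: Replace '=' with LIKE so 'Lia%' is treated as a pattern

Corrected query:
SELECT id, name FROM students WHERE name LIKE 'Lia%'

Result:
id | name
---+-----
6  | Liam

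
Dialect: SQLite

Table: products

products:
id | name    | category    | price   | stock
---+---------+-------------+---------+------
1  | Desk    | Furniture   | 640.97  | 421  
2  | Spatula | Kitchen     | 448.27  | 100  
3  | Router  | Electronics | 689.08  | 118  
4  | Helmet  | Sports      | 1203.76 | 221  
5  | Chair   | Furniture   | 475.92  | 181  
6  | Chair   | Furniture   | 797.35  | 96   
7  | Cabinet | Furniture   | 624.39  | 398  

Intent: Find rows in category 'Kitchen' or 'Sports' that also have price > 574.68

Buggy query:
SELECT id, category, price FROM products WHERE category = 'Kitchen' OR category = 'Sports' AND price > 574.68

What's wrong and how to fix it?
Bug: AND binds tighter than OR, so this parses as category = 'Kitchen' OR (category = 'Sports' AND price > 574.68)

Fix: Add parentheses around the OR so the AND applies to both alternatives

Corrected query:
SELECT id, category, price FROM products WHERE (category = 'Kitchen' OR category = 'Sports') AND price > 574.68

Result:
id | category | price  
---+----------+--------
4  | Sports   | 1203.76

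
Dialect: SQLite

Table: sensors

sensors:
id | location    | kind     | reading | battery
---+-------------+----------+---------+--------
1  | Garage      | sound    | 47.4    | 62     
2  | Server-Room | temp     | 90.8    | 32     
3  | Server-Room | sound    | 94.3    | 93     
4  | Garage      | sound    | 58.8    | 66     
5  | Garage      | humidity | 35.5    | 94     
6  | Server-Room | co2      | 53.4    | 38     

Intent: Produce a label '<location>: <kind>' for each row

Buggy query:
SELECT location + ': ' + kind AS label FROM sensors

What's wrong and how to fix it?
Bug: '+' is numeric addition; on text columns SQLite converts them to 0 instead of concatenating

Fix: Use the || operator for string concatenation

Corrected query:
SELECT location || ': ' || kind AS label FROM sensors

Result:
label             
------------------
Garage: sound     
Server-Room: temp 
Server-Room: sound
Garage: sound     
Garage: humidity  
Server-Room: co2  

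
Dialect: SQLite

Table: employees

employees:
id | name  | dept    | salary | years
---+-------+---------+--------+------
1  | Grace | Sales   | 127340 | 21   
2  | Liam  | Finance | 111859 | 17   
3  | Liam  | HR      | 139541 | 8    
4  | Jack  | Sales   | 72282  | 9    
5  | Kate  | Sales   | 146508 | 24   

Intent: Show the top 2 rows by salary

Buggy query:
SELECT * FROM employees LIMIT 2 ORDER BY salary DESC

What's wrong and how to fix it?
Bug: LIMIT must come after ORDER BY

Fix: Sort with ORDER BY, then apply LIMIT

Corrected query:
SELECT * FROM employees ORDER BY salary DESC LIMIT 2

Result:
id | name | dept  | salary | years
---+------+-------+--------+------
5  | Kate | Sales | 146508 | 24   
3  | Liam | HR    | 139541 | 8    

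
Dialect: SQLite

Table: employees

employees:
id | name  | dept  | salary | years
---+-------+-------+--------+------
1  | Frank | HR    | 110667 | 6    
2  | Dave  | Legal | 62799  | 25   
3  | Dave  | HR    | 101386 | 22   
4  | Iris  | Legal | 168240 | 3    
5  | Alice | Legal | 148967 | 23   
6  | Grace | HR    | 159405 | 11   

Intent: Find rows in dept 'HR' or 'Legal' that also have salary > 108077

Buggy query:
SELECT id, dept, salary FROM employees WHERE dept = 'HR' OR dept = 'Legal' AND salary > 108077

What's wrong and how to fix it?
Bug: AND binds tighter than OR, so this parses as dept = 'HR' OR (dept = 'Legal' AND salary > 108077)

Fix: Group the OR with parentheses (or use IN), then AND the threshold

Corrected query:
SELECT id, dept, salary FROM employees WHERE (dept = 'HR' OR dept = 'Legal') AND salary > 108077

Result:
id | dept  | salary
---+-------+-------
1  | HR    | 110667
4  | Legal | 168240
5  | Legal | 148967
6  | HR    | 159405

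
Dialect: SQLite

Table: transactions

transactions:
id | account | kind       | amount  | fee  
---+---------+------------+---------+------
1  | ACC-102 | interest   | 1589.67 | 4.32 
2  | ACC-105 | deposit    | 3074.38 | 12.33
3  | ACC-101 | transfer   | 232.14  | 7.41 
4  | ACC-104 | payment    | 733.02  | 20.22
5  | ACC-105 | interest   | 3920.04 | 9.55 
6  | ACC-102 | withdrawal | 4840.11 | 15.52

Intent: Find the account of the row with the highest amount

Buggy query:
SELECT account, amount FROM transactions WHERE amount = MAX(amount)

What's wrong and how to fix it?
Bug: WHERE is evaluated per row; an aggregate over the whole table isn't defined there

Fix: Use a subquery: WHERE amount = (SELECT MAX(amount) FROM transactions)

Corrected query:
SELECT account, amount FROM transactions WHERE amount = (SELECT MAX(amount) FROM transactions)

Result:
account | amount 
--------+--------
ACC-102 | 4840.11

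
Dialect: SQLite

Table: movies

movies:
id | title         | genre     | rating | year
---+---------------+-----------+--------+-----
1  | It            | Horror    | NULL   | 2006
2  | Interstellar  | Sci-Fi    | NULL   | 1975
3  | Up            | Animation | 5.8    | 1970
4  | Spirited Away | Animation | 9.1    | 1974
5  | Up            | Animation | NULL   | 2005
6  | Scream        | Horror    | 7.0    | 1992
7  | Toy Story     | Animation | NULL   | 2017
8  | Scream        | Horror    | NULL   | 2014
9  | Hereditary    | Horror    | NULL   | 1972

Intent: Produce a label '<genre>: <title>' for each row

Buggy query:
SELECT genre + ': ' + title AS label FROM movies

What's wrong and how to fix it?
Bug: '+' is numeric addition; on text columns SQLite converts them to 0 instead of concatenating

Fix: Replace + with || to concatenate text

Corrected query:
SELECT genre || ': ' || title AS label FROM movies

Result:
label                   
------------------------
Horror: It              
Sci-Fi: Interstellar    
Animation: Up           
Animation: Spirited Away
Animation: Up           
Horror: Scream          
Animation: Toy Story    
Horror: Scream          
Horror: Hereditary      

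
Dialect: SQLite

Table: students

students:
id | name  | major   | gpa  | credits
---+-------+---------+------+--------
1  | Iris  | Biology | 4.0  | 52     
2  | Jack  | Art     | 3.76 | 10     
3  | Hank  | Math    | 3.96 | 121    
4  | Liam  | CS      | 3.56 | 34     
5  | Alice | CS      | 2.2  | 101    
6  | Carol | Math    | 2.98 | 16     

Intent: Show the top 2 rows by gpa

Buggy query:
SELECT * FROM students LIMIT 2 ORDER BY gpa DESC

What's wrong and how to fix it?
Bug: LIMIT must come after ORDER BY

Fix: Swap the clauses: ORDER BY first, then LIMIT

Corrected query:
SELECT * FROM students ORDER BY gpa DESC LIMIT 2

Result:
id | name | major   | gpa  | credits
---+------+---------+------+--------
1  | Iris | Biology | 4    | 52     
3  | Hank | Math    | 3.96 | 121    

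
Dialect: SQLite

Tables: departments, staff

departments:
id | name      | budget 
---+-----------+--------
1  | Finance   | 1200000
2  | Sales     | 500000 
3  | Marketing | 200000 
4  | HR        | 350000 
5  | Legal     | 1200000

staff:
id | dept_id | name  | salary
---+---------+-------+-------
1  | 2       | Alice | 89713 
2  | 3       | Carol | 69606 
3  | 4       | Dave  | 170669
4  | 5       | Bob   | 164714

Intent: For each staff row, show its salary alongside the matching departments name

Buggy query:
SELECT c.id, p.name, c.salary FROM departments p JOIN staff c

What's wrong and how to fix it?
Bug: JOIN with no ON clause produces a cartesian product; every staff row pairs with every departments row

Fix: Add ON c.dept_id = p.id to the JOIN

Corrected query:
SELECT c.id, p.name, c.salary FROM departments p JOIN staff c ON c.dept_id = p.id

Result:
id | name      | salary
---+-----------+-------
1  | Sales     | 89713 
2  | Marketing | 69606 
3  | HR        | 170669
4  | Legal     | 164714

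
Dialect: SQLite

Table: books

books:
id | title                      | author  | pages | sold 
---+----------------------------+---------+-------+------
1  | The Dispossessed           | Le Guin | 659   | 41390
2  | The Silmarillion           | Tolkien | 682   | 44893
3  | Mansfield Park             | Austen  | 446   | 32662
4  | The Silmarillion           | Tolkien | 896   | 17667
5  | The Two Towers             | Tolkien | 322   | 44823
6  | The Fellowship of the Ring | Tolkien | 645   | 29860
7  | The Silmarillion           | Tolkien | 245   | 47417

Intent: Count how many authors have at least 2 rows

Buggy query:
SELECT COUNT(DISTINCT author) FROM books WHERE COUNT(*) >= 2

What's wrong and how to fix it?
Bug: COUNT(*) cannot appear in WHERE; the per-group count doesn't exist yet

Fix: Use a subquery that GROUPs and filters with HAVING, then count its rows

Corrected query:
SELECT COUNT(*) FROM (SELECT author FROM books GROUP BY author HAVING COUNT(*) >= 2)

Result:
COUNT(*)
--------
1       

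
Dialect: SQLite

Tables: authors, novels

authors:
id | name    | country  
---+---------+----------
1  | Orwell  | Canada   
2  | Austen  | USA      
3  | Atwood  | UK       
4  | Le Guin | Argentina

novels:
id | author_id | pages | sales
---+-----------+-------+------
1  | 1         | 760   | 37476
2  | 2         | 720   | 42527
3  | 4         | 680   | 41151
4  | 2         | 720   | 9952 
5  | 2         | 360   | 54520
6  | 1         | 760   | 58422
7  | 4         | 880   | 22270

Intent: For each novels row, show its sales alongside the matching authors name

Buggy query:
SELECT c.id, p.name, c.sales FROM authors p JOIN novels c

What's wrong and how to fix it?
Bug: JOIN with no ON clause produces a cartesian product; every novels row pairs with every authors row

Fix: Specify the join condition linking the foreign key to the parent id

Corrected query:
SELECT c.id, p.name, c.sales FROM authors p JOIN novels c ON c.author_id = p.id

Result:
id | name    | sales
---+---------+------
1  | Orwell  | 37476
2  | Austen  | 42527
3  | Le Guin | 41151
4  | Austen  | 9952 
5  | Austen  | 54520
6  | Orwell  | 58422
7  | Le Guin | 22270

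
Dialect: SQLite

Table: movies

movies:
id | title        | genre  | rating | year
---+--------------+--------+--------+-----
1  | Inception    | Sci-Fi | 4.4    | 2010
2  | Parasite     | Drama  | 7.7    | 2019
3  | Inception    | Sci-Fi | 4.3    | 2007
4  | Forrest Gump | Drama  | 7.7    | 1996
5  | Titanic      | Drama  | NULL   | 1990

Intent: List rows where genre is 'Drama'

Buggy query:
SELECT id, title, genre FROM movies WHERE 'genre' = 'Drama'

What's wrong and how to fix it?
Bug: Single quotes denote string literals in SQL; the column name is being compared as a constant string

Fix: Reference the column as genre without single quotes

Corrected query:
SELECT id, title, genre FROM movies WHERE genre = 'Drama'

Result:
id | title        | genre
---+--------------+------
2  | Parasite     | Drama
4  | Forrest Gump | Drama
5  | Titanic      | Drama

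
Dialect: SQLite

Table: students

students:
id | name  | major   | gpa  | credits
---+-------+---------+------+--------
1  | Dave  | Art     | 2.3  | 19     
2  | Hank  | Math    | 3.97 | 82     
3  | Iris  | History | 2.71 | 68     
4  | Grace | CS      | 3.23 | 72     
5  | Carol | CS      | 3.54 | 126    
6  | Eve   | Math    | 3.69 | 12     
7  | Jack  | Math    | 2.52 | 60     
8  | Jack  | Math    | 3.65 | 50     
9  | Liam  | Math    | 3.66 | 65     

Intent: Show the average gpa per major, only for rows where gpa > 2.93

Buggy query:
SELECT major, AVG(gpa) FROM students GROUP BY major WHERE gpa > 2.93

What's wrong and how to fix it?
Bug: Row-level WHERE must come before GROUP BY in the clause order

Fix: Move the WHERE clause before GROUP BY

Corrected query:
SELECT major, AVG(gpa) FROM students WHERE gpa > 2.93 GROUP BY major

Result:
major | AVG(gpa)
------+---------
CS    | 3.385   
Math  | 3.7425  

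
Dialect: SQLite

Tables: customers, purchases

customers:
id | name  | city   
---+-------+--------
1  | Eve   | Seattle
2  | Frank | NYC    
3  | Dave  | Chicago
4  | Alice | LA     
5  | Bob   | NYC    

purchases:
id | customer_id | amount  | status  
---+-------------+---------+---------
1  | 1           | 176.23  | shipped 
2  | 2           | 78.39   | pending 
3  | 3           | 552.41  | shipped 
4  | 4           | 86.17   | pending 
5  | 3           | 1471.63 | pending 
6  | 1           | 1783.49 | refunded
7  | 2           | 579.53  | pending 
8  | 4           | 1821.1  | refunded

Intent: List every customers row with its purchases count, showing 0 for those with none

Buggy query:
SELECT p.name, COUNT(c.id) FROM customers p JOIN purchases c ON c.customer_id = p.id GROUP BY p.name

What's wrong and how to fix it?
Bug: INNER JOIN drops customers rows that have no matching purchases rows

Fix: Switch to LEFT JOIN to retain unmatched parent rows

Corrected query:
SELECT p.name, COUNT(c.id) FROM customers p LEFT JOIN purchases c ON c.customer_id = p.id GROUP BY p.name

Result:
name  | COUNT(c.id)
------+------------
Alice | 2          
Bob   | 0          
Dave  | 2          
Eve   | 2          
Frank | 2          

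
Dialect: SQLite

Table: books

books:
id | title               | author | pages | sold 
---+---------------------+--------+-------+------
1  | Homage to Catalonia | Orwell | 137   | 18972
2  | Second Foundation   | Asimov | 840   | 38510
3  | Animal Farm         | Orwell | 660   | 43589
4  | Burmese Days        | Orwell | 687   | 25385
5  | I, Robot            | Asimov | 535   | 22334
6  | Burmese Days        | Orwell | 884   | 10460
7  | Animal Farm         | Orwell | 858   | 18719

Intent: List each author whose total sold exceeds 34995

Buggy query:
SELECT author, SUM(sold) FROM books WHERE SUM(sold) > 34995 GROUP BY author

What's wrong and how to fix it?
Bug: SUM(sold) is an aggregate, but WHERE filters rows before aggregation

Fix: Use HAVING (which filters groups after aggregation) instead of WHERE

Corrected query:
SELECT author, SUM(sold) FROM books GROUP BY author HAVING SUM(sold) > 34995

Result:
author | SUM(sold)
-------+----------
Asimov | 60844    
Orwell | 117125   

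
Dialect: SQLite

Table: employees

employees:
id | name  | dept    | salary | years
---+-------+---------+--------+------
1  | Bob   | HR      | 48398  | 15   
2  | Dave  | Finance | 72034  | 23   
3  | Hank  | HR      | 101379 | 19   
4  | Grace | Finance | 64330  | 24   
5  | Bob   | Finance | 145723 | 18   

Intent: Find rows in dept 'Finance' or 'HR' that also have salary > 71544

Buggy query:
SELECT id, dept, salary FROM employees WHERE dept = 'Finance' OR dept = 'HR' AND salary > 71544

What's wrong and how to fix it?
Bug: AND binds tighter than OR, so this parses as dept = 'Finance' OR (dept = 'HR' AND salary > 71544)

Fix: Group the OR with parentheses (or use IN), then AND the threshold

Corrected query:
SELECT id, dept, salary FROM employees WHERE (dept = 'Finance' OR dept = 'HR') AND salary > 71544

Result:
id | dept    | salary
---+---------+-------
2  | Finance | 72034 
3  | HR      | 101379
5  | Finance | 145723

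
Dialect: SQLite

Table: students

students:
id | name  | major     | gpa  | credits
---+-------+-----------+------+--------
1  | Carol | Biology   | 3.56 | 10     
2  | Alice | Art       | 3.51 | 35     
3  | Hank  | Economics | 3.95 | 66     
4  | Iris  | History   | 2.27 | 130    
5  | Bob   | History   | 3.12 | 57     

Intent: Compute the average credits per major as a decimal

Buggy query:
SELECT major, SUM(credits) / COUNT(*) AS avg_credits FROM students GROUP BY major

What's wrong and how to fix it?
Bug: Both operands are integers, so '/' performs integer division and truncates

Fix: Cast one side to REAL so the division keeps the fractional part

Corrected query:
SELECT major, SUM(credits) * 1.0 / COUNT(*) AS avg_credits FROM students GROUP BY major

Result:
major     | avg_credits
----------+------------
Art       | 35         
Biology   | 10         
Economics | 66         
History   | 93.5       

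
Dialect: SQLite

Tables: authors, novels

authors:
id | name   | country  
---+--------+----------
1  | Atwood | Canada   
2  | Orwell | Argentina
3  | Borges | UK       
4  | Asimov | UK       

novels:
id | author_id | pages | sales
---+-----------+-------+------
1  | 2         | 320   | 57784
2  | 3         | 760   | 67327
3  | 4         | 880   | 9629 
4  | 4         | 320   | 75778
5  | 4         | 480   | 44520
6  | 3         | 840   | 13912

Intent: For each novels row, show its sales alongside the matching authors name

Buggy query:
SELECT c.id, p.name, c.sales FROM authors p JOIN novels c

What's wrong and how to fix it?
Bug: JOIN with no ON clause produces a cartesian product; every novels row pairs with every authors row

Fix: Add ON c.author_id = p.id to the JOIN

Corrected query:
SELECT c.id, p.name, c.sales FROM authors p JOIN novels c ON c.author_id = p.id

Result:
id | name   | sales
---+--------+------
1  | Orwell | 57784
2  | Borges | 67327
3  | Asimov | 9629 
4  | Asimov | 75778
5  | Asimov | 44520
6  | Borges | 13912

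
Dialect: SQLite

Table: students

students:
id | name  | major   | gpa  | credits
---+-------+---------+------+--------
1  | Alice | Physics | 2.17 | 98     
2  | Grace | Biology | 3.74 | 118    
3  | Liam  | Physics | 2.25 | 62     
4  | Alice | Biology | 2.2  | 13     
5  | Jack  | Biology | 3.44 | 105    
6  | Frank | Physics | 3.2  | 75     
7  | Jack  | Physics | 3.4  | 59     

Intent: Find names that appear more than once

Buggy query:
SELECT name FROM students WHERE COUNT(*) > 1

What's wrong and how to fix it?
Bug: WHERE can't reference COUNT(*); aggregates are computed after WHERE

Fix: GROUP BY name, then filter groups with HAVING COUNT(*) > 1

Corrected query:
SELECT name FROM students GROUP BY name HAVING COUNT(*) > 1

Result:
name 
-----
Alice
Jack 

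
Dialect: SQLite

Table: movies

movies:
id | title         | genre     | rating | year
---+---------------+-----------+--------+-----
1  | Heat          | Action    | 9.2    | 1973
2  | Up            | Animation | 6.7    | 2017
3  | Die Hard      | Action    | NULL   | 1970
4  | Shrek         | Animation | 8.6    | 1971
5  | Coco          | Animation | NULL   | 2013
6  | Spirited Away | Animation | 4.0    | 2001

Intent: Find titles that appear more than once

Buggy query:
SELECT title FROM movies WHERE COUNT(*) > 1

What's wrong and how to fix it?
Bug: WHERE can't reference COUNT(*); aggregates are computed after WHERE

Fix: GROUP BY title, then filter groups with HAVING COUNT(*) > 1

Corrected query:
SELECT title FROM movies GROUP BY title HAVING COUNT(*) > 1

Result:
(no rows)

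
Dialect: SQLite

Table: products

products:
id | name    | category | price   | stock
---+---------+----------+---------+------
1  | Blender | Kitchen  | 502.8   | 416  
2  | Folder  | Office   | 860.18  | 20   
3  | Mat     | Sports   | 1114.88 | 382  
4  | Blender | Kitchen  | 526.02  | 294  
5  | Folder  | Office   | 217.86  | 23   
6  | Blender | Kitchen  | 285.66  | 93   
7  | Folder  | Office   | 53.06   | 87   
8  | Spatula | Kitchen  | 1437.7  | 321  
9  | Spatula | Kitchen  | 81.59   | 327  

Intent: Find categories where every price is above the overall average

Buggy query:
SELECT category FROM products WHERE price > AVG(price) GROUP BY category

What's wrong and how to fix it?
Bug: AVG() is an aggregate; it can't sit directly in WHERE

Fix: Use a subquery for AVG and a HAVING MIN(...) filter so the condition holds for every row in the group

Corrected query:
SELECT category FROM products GROUP BY category HAVING MIN(price) > (SELECT AVG(price) FROM products)

Result:
category
--------
Sports  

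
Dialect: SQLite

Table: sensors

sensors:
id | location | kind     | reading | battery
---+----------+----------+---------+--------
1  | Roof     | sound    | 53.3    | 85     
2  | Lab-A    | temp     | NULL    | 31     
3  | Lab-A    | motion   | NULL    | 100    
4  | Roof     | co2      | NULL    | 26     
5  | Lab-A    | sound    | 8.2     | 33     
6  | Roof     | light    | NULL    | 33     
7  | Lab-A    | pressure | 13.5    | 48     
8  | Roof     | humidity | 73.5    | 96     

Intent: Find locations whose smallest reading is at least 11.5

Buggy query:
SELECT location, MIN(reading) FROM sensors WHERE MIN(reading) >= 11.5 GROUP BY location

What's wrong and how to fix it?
Bug: Aggregates like MIN are computed per group after WHERE runs

Fix: Use HAVING for the per-group MIN condition

Corrected query:
SELECT location, MIN(reading) FROM sensors GROUP BY location HAVING MIN(reading) >= 11.5

Result:
location | MIN(reading)
---------+-------------
Roof     | 53.3        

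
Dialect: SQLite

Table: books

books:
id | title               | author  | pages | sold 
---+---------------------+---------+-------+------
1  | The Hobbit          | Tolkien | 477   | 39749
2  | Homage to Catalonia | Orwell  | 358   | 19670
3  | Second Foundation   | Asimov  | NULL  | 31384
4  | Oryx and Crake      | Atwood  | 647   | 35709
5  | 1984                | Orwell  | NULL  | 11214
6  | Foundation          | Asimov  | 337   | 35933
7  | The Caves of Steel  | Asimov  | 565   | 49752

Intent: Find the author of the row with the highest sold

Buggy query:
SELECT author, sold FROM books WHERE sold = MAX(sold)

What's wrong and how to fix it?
Bug: MAX(sold) is an aggregate and cannot be used directly in WHERE

Fix: Wrap MAX in a scalar subquery so WHERE compares against a single value

Corrected query:
SELECT author, sold FROM books WHERE sold = (SELECT MAX(sold) FROM books)

Result:
author | sold 
-------+------
Asimov | 49752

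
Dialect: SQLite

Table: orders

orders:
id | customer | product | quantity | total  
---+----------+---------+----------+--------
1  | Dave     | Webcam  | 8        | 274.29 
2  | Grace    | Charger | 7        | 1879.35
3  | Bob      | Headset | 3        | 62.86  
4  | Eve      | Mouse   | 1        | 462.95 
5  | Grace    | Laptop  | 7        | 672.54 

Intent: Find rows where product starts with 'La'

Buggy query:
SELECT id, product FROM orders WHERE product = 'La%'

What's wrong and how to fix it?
Bug: Wildcards only work with LIKE; '=' treats '%' as a literal character

Fix: Use LIKE for wildcard pattern matching

Corrected query:
SELECT id, product FROM orders WHERE product LIKE 'La%'

Result:
id | product
---+--------
5  | Laptop 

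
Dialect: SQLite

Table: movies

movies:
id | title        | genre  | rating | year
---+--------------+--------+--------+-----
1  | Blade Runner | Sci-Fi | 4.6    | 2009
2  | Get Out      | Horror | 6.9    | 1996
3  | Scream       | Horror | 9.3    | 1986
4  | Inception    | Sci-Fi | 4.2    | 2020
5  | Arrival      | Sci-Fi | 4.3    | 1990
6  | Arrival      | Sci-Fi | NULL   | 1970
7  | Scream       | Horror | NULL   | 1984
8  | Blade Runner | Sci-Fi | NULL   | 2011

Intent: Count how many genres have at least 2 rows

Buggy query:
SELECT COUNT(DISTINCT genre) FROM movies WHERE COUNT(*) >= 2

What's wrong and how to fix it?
Bug: COUNT(*) cannot appear in WHERE; the per-group count doesn't exist yet

Fix: Use a subquery that GROUPs and filters with HAVING, then count its rows

Corrected query:
SELECT COUNT(*) FROM (SELECT genre FROM movies GROUP BY genre HAVING COUNT(*) >= 2)

Result:
COUNT(*)
--------
2       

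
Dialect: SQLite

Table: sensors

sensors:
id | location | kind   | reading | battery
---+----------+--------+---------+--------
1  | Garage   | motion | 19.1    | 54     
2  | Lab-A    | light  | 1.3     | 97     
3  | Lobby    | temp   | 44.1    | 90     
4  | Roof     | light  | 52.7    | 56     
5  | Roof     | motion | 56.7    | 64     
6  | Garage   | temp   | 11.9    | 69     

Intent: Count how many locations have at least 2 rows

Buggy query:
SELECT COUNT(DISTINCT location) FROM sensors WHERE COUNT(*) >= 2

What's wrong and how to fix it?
Bug: COUNT(*) cannot appear in WHERE; the per-group count doesn't exist yet

Fix: Use a subquery that GROUPs and filters with HAVING, then count its rows

Corrected query:
SELECT COUNT(*) FROM (SELECT location FROM sensors GROUP BY location HAVING COUNT(*) >= 2)

Result:
COUNT(*)
--------
2       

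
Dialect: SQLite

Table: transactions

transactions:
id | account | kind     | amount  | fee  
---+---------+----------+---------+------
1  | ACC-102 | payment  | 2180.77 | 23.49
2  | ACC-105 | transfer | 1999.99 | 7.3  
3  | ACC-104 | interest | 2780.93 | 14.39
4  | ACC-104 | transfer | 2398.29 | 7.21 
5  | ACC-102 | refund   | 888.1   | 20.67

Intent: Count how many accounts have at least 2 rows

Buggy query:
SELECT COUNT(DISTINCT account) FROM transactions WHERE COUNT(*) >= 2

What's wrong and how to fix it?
Bug: COUNT(*) cannot appear in WHERE; the per-group count doesn't exist yet

Fix: Group first with HAVING COUNT(*) >= 2, then COUNT the resulting groups

Corrected query:
SELECT COUNT(*) FROM (SELECT account FROM transactions GROUP BY account HAVING COUNT(*) >= 2)

Result:
COUNT(*)
--------
2       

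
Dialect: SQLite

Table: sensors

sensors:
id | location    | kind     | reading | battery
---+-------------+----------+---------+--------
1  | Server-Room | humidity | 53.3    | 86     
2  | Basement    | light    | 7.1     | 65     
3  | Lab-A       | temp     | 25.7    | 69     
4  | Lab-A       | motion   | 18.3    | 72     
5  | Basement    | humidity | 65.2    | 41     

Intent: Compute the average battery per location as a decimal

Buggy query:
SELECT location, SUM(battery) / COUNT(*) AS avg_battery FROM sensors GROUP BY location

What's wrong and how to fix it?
Bug: SUM(battery) and COUNT(*) are both integers; the division truncates the fractional part

Fix: Multiply by 1.0 (or CAST to REAL) to force floating-point division

Corrected query:
SELECT location, SUM(battery) * 1.0 / COUNT(*) AS avg_battery FROM sensors GROUP BY location

Result:
location    | avg_battery
------------+------------
Basement    | 53         
Lab-A       | 70.5       
Server-Room | 86         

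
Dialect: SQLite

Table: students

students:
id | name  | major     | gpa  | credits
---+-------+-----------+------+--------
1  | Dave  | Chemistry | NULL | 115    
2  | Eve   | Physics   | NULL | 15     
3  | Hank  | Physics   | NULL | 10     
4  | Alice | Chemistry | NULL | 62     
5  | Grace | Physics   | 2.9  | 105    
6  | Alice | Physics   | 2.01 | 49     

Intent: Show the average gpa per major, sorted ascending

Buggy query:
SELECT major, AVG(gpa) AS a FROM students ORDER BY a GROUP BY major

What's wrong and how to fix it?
Bug: ORDER BY appears before GROUP BY; SQL clause order requires GROUP BY first

Fix: Move ORDER BY to the end, after GROUP BY

Corrected query:
SELECT major, AVG(gpa) AS a FROM students GROUP BY major ORDER BY a

Result:
major     | a    
----------+------
Chemistry | NULL 
Physics   | 2.455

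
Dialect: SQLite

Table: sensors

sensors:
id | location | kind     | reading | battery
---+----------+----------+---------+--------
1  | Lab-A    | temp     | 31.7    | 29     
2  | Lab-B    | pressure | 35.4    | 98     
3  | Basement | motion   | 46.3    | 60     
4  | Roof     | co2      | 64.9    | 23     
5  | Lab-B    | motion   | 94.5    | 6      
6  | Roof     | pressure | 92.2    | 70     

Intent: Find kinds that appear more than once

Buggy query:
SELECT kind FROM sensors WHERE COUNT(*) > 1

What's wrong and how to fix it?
Bug: COUNT(*) is an aggregate and cannot be used in WHERE

Fix: GROUP BY kind, then filter groups with HAVING COUNT(*) > 1

Corrected query:
SELECT kind FROM sensors GROUP BY kind HAVING COUNT(*) > 1

Result:
kind    
--------
motion  
pressure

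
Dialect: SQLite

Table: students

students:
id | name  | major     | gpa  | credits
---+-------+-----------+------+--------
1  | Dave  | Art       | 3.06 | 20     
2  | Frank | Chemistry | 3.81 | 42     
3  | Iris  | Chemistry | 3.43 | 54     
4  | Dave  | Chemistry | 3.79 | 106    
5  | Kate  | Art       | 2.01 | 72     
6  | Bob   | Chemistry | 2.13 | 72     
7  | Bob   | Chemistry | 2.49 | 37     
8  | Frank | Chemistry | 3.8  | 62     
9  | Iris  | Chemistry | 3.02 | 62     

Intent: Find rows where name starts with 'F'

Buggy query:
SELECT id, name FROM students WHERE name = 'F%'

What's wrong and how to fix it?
Bug: '=' compares the literal string including the % character; pattern matching needs LIKE

Fix: Replace '=' with LIKE so 'F%' is treated as a pattern

Corrected query:
SELECT id, name FROM students WHERE name LIKE 'F%'

Result:
id | name 
---+------
2  | Frank
8  | Frank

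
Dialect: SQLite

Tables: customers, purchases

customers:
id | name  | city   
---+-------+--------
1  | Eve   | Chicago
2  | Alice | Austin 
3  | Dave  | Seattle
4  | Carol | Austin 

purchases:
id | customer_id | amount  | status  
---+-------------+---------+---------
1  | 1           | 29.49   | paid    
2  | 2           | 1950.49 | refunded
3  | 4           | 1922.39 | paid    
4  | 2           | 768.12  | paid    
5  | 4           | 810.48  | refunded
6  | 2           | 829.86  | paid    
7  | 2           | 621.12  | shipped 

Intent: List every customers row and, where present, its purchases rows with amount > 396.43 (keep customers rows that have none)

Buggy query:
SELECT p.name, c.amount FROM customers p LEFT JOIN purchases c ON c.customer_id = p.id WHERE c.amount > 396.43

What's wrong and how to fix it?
Bug: A WHERE condition on the right-hand table after LEFT JOIN drops unmatched parents

Fix: Move the right-table condition into the ON clause so unmatched parents are kept

Corrected query:
SELECT p.name, c.amount FROM customers p LEFT JOIN purchases c ON c.customer_id = p.id AND c.amount > 396.43

Result:
name  | amount 
------+--------
Eve   | NULL   
Alice | 621.12 
Alice | 768.12 
Alice | 829.86 
Alice | 1950.49
Dave  | NULL   
Carol | 810.48 
Carol | 1922.39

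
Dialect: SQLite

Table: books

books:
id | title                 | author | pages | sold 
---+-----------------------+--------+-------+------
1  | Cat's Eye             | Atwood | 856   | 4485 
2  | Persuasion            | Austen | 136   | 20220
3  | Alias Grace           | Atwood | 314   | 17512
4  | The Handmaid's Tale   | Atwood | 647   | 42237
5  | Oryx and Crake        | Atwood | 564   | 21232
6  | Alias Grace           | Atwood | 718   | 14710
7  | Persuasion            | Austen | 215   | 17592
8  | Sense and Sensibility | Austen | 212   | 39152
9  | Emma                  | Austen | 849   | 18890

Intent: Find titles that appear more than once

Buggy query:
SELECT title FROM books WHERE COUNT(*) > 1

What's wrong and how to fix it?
Bug: WHERE can't reference COUNT(*); aggregates are computed after WHERE

Fix: GROUP BY title, then filter groups with HAVING COUNT(*) > 1

Corrected query:
SELECT title FROM books GROUP BY title HAVING COUNT(*) > 1

Result:
title      
-----------
Alias Grace
Persuasion 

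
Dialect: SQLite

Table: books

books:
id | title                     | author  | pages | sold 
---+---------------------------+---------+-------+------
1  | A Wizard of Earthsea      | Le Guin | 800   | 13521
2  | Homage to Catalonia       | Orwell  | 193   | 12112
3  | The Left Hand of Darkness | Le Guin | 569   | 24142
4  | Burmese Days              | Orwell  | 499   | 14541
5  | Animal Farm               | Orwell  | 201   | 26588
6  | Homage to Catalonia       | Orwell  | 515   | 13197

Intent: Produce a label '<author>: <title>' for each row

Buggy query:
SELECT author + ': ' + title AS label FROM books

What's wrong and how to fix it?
Bug: SQLite uses || for string concatenation; + coerces text to numbers (yielding 0)

Fix: Use the || operator for string concatenation

Corrected query:
SELECT author || ': ' || title AS label FROM books

Result:
label                             
----------------------------------
Le Guin: A Wizard of Earthsea     
Orwell: Homage to Catalonia       
Le Guin: The Left Hand of Darkness
Orwell: Burmese Days              
Orwell: Animal Farm               
Orwell: Homage to Catalonia       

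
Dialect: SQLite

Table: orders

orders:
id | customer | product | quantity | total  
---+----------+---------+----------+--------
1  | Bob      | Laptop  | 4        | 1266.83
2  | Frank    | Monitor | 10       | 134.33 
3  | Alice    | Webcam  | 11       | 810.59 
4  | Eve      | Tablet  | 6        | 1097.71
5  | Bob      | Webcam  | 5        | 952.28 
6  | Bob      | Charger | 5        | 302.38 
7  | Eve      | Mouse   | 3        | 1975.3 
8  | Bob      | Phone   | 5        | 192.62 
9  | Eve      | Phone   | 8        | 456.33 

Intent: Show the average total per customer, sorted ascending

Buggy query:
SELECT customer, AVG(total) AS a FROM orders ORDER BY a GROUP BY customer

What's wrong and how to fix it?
Bug: GROUP BY must precede ORDER BY

Fix: Move ORDER BY to the end, after GROUP BY

Corrected query:
SELECT customer, AVG(total) AS a FROM orders GROUP BY customer ORDER BY a

Result:
customer | a          
---------+------------
Frank    | 134.33     
Bob      | 678.5275   
Alice    | 810.59     
Eve      | 1176.446667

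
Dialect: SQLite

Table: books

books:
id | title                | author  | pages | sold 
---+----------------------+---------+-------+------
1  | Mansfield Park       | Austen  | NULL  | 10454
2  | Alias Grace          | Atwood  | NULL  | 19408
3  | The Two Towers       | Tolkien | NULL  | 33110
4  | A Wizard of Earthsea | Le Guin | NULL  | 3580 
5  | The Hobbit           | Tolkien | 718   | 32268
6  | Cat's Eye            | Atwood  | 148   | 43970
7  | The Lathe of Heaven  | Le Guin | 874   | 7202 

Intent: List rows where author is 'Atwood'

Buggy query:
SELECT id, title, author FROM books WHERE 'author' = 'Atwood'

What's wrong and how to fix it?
Bug: 'author' in single quotes is a string literal, not the column; the comparison is literal-vs-literal and never true

Fix: Reference the column as author without single quotes

Corrected query:
SELECT id, title, author FROM books WHERE author = 'Atwood'

Result:
id | title       | author
---+-------------+-------
2  | Alias Grace | Atwood
6  | Cat's Eye   | Atwood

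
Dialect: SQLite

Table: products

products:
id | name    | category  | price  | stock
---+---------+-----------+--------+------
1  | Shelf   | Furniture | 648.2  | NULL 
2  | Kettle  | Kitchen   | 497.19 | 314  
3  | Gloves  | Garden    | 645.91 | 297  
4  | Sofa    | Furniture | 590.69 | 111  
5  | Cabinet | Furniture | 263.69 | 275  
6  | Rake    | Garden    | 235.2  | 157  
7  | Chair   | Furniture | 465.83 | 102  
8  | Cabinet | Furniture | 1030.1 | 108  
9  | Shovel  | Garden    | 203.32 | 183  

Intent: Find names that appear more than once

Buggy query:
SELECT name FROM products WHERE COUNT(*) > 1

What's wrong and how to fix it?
Bug: WHERE can't reference COUNT(*); aggregates are computed after WHERE

Fix: GROUP BY name, then filter groups with HAVING COUNT(*) > 1

Corrected query:
SELECT name FROM products GROUP BY name HAVING COUNT(*) > 1

Result:
name   
-------
Cabinet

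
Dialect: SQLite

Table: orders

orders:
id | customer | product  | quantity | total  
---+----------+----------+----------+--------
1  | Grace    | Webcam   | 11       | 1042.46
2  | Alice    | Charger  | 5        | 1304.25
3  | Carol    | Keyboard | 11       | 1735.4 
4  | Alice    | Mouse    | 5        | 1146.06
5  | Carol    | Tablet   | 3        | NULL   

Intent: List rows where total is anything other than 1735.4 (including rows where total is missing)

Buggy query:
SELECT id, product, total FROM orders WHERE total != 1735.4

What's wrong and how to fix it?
Bug: 'total != 1735.4' is unknown when total is NULL, so NULL rows are silently excluded

Fix: Handle NULL separately with IS NULL alongside the inequality

Corrected query:
SELECT id, product, total FROM orders WHERE total != 1735.4 OR total IS NULL

Result:
id | product | total  
---+---------+--------
1  | Webcam  | 1042.46
2  | Charger | 1304.25
4  | Mouse   | 1146.06
5  | Tablet  | NULL   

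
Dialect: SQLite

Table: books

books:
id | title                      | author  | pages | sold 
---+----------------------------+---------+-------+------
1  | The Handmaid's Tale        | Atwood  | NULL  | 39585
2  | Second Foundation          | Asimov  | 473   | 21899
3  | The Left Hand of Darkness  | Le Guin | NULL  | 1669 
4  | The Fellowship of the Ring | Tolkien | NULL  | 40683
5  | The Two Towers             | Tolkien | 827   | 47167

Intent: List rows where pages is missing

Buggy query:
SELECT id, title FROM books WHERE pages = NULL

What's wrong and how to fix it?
Bug: '= NULL' is always unknown in SQL three-valued logic, so no rows match

Fix: Replace '= NULL' with 'IS NULL'

Corrected query:
SELECT id, title FROM books WHERE pages IS NULL

Result:
id | title                     
---+---------------------------
1  | The Handmaid's Tale       
3  | The Left Hand of Darkness 
4  | The Fellowship of the Ring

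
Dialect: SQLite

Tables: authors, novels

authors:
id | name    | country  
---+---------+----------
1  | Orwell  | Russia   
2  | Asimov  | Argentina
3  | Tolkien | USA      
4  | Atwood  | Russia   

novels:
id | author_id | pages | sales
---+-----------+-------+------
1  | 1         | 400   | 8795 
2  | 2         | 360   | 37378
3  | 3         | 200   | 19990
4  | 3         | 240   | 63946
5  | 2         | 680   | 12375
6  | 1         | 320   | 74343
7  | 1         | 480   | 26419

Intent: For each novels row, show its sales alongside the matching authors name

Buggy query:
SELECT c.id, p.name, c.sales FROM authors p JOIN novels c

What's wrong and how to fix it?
Bug: JOIN with no ON clause produces a cartesian product; every novels row pairs with every authors row

Fix: Add ON c.author_id = p.id to the JOIN

Corrected query:
SELECT c.id, p.name, c.sales FROM authors p JOIN novels c ON c.author_id = p.id

Result:
id | name    | sales
---+---------+------
1  | Orwell  | 8795 
2  | Asimov  | 37378
3  | Tolkien | 19990
4  | Tolkien | 63946
5  | Asimov  | 12375
6  | Orwell  | 74343
7  | Orwell  | 26419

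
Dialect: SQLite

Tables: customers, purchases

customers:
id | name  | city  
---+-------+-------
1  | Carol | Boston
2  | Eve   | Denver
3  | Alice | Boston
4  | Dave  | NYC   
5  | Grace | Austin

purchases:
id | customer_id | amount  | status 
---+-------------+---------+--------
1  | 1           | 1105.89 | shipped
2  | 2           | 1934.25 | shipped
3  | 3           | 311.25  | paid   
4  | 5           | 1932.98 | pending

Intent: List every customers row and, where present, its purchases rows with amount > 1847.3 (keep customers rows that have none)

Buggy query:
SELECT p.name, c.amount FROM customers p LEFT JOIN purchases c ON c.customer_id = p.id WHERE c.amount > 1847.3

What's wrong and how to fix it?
Bug: Filtering c.amount in WHERE discards the NULL rows produced by LEFT JOIN, turning it into an inner join

Fix: Move the right-table condition into the ON clause so unmatched parents are kept

Corrected query:
SELECT p.name, c.amount FROM customers p LEFT JOIN purchases c ON c.customer_id = p.id AND c.amount > 1847.3

Result:
name  | amount 
------+--------
Carol | NULL   
Eve   | 1934.25
Alice | NULL   
Dave  | NULL   
Grace | 1932.98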